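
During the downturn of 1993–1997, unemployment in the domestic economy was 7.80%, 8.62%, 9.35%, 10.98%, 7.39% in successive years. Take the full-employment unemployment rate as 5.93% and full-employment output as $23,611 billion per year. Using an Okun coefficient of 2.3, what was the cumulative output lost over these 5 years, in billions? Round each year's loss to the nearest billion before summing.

Year 1993: gap = -2.3 × (7.8 - 5.93) = -4.301%, loss ≈ 23611 × 4.301/100 ≈ 1016.
Year 1994: gap = -2.3 × (8.62 - 5.93) = -6.187%, loss ≈ 23611 × 6.187/100 ≈ 1461.
Year 1995: gap = -2.3 × (9.35 - 5.93) = -7.866%, loss ≈ 23611 × 7.866/100 ≈ 1857.
Year 1996: gap = -2.3 × (10.98 - 5.93) = -11.615%, loss ≈ 23611 × 11.615/100 ≈ 2742.
Year 1997: gap = -2.3 × (7.39 - 5.93) = -3.358%, loss ≈ 23611 × 3.358/100 ≈ 793.
Total lost output = 1016 + 1461 + 1857 + 2742 + 793 = 7869 billion.

$7,869 billion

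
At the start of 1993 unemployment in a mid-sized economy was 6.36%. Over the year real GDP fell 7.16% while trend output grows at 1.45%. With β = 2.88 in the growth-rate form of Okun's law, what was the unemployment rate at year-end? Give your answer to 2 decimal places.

Growth-rate Okun's law: g_Y = g_Y* - β × Δu, so Δu = (g_Y* - g_Y)/β.
Δu = (1.45 + 7.16)/2.88 = 8.61/2.88 = 2.99 percentage points.
Year-end unemployment = 6.36 + 2.99 = 9.35%.

9.35%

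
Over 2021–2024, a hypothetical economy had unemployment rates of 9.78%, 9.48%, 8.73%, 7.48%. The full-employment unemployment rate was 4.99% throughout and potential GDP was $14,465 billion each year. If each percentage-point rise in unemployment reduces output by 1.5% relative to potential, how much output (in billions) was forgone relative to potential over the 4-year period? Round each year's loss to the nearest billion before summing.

$3,364 billion

Year 2021: gap = -1.5 × (9.78 - 4.99) = -7.185%, loss ≈ 14465 × 7.185/100 ≈ 1039.
Year 2022: gap = -1.5 × (9.48 - 4.99) = -6.735%, loss ≈ 14465 × 6.735/100 ≈ 974.
Year 2023: gap = -1.5 × (8.73 - 4.99) = -5.61%, loss ≈ 14465 × 5.61/100 ≈ 811.
Year 2024: gap = -1.5 × (7.48 - 4.99) = -3.735%, loss ≈ 14465 × 3.735/100 ≈ 540.
Total lost output = 1039 + 974 + 811 + 540 = 3364 billion.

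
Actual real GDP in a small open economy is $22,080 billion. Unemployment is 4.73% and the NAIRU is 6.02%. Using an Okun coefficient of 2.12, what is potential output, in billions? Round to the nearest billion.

Unemployment gap = 4.73 - 6.02 = -1.29 points, so output gap = -2.12 × (-1.29) = 2.7348%.
Since Y = Y* × (1 + gap/100), Y* = 22080/1.027348 ≈ 21492 billion.

$21,492 billion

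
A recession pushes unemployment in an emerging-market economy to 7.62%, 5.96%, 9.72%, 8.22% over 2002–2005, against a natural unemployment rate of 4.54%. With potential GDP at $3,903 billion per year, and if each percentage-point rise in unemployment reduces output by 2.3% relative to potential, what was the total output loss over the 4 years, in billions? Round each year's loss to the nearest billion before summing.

$1,198 billion

Year 2002: gap = -2.3 × (7.62 - 4.54) = -7.084%, loss ≈ 3903 × 7.084/100 ≈ 276.
Year 2003: gap = -2.3 × (5.96 - 4.54) = -3.266%, loss ≈ 3903 × 3.266/100 ≈ 127.
Year 2004: gap = -2.3 × (9.72 - 4.54) = -11.914%, loss ≈ 3903 × 11.914/100 ≈ 465.
Year 2005: gap = -2.3 × (8.22 - 4.54) = -8.464%, loss ≈ 3903 × 8.464/100 ≈ 330.
Total lost output = 276 + 127 + 465 + 330 = 1198 billion.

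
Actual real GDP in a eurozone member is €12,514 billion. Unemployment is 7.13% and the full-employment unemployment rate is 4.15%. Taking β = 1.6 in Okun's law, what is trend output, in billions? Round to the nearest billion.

Unemployment gap = 7.13 - 4.15 = 2.98 points, so output gap = -1.6 × 2.98 = -4.768%.
Since Y = Y* × (1 + gap/100), Y* = 12514/0.95232 ≈ 13141 billion.

€13,141 billion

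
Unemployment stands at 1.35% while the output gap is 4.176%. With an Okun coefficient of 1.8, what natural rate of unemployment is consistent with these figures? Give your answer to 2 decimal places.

3.67%

From Okun's law, u - u* = -(output gap)/β = -(4.176)/1.8 = -2.32 points.
So u* = 1.35 + 2.32 = 3.67%.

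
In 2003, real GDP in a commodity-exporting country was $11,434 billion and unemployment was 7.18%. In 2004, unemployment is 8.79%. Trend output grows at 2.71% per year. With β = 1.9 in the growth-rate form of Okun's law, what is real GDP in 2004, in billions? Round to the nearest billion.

$11,394 billion

Δu = 8.79 - 7.18 = 1.61 points.
Okun's law (growth form): g_Y = g_Y* - β × Δu = 2.71 - 1.9 × (1.61) = 2.71 - 3.059 = -0.349%.
Real GDP in the next year = 11434 × (1 - 0.349/100) = 11434 × 0.99651 ≈ 11394 billion.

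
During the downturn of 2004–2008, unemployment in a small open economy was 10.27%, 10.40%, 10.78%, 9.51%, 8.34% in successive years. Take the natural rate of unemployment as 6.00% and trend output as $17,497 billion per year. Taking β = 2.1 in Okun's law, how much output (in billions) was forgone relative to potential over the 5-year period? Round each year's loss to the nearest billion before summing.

$7,092 billion

Year 2004: gap = -2.1 × (10.27 - 6) = -8.967%, loss ≈ 17497 × 8.967/100 ≈ 1569.
Year 2005: gap = -2.1 × (10.4 - 6) = -9.24%, loss ≈ 17497 × 9.24/100 ≈ 1617.
Year 2006: gap = -2.1 × (10.78 - 6) = -10.038%, loss ≈ 17497 × 10.038/100 ≈ 1756.
Year 2007: gap = -2.1 × (9.51 - 6) = -7.371%, loss ≈ 17497 × 7.371/100 ≈ 1290.
Year 2008: gap = -2.1 × (8.34 - 6) = -4.914%, loss ≈ 17497 × 4.914/100 ≈ 860.
Total lost output = 1569 + 1617 + 1756 + 1290 + 860 = 7092 billion.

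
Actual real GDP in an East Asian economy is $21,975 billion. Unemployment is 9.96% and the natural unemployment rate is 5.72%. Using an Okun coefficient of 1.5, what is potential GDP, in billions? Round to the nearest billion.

Unemployment gap = 9.96 - 5.72 = 4.24 points, so output gap = -1.5 × 4.24 = -6.36%.
Since Y = Y* × (1 + gap/100), Y* = 21975/0.9364 ≈ 23468 billion.

$23,468 billion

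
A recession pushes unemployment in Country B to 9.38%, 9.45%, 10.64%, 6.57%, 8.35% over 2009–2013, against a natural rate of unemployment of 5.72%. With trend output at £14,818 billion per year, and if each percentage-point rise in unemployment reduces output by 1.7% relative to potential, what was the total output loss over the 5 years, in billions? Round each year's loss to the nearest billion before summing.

Year 2009: gap = -1.7 × (9.38 - 5.72) = -6.222%, loss ≈ 14818 × 6.222/100 ≈ 922.
Year 2010: gap = -1.7 × (9.45 - 5.72) = -6.341%, loss ≈ 14818 × 6.341/100 ≈ 940.
Year 2011: gap = -1.7 × (10.64 - 5.72) = -8.364%, loss ≈ 14818 × 8.364/100 ≈ 1239.
Year 2012: gap = -1.7 × (6.57 - 5.72) = -1.445%, loss ≈ 14818 × 1.445/100 ≈ 214.
Year 2013: gap = -1.7 × (8.35 - 5.72) = -4.471%, loss ≈ 14818 × 4.471/100 ≈ 663.
Total lost output = 922 + 940 + 1239 + 214 + 663 = 3978 billion.

£3,978 billion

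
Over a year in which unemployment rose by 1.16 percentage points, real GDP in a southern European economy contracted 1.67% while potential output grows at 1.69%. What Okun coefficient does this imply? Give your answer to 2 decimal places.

Growth form: g_Y = g_Y* - β × Δu, so β = (g_Y* - g_Y)/Δu.
β = (1.69 + 1.67)/1.16 = 3.36/1.16 = 2.90.

β ≈ 2.90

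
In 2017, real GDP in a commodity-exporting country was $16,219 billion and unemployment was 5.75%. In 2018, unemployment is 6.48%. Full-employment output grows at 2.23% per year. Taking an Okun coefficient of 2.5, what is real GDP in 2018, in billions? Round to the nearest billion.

$16,285 billion

Δu = 6.48 - 5.75 = 0.73 points.
Okun's law (growth form): g_Y = g_Y* - β × Δu = 2.23 - 2.5 × (0.73) = 2.23 - 1.825 = 0.405%.
Real GDP in the next year = 16219 × (1 + 0.405/100) = 16219 × 1.00405 ≈ 16285 billion.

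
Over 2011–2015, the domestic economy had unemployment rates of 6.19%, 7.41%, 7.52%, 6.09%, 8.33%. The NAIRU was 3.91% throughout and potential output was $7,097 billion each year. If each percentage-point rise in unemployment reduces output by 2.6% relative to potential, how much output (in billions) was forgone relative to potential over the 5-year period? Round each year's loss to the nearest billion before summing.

Year 2011: gap = -2.6 × (6.19 - 3.91) = -5.928%, loss ≈ 7097 × 5.928/100 ≈ 421.
Year 2012: gap = -2.6 × (7.41 - 3.91) = -9.1%, loss ≈ 7097 × 9.1/100 ≈ 646.
Year 2013: gap = -2.6 × (7.52 - 3.91) = -9.386%, loss ≈ 7097 × 9.386/100 ≈ 666.
Year 2014: gap = -2.6 × (6.09 - 3.91) = -5.668%, loss ≈ 7097 × 5.668/100 ≈ 402.
Year 2015: gap = -2.6 × (8.33 - 3.91) = -11.492%, loss ≈ 7097 × 11.492/100 ≈ 816.
Total lost output = 421 + 646 + 666 + 402 + 816 = 2951 billion.

$2,951 billion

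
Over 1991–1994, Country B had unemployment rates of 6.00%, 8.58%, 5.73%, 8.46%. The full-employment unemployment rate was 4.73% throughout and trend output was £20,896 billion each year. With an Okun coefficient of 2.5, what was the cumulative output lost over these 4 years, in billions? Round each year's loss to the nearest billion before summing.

£5,145 billion

Year 1991: gap = -2.5 × (6 - 4.73) = -3.175%, loss ≈ 20896 × 3.175/100 ≈ 663.
Year 1992: gap = -2.5 × (8.58 - 4.73) = -9.625%, loss ≈ 20896 × 9.625/100 ≈ 2011.
Year 1993: gap = -2.5 × (5.73 - 4.73) = -2.5%, loss ≈ 20896 × 2.5/100 ≈ 522.
Year 1994: gap = -2.5 × (8.46 - 4.73) = -9.325%, loss ≈ 20896 × 9.325/100 ≈ 1949.
Total lost output = 663 + 2011 + 522 + 1949 = 5145 billion.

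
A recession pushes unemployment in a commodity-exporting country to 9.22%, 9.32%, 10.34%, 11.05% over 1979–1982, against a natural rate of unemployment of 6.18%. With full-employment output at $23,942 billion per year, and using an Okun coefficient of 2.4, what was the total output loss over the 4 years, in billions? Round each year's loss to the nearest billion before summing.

Year 1979: gap = -2.4 × (9.22 - 6.18) = -7.296%, loss ≈ 23942 × 7.296/100 ≈ 1747.
Year 1980: gap = -2.4 × (9.32 - 6.18) = -7.536%, loss ≈ 23942 × 7.536/100 ≈ 1804.
Year 1981: gap = -2.4 × (10.34 - 6.18) = -9.984%, loss ≈ 23942 × 9.984/100 ≈ 2390.
Year 1982: gap = -2.4 × (11.05 - 6.18) = -11.688%, loss ≈ 23942 × 11.688/100 ≈ 2798.
Total lost output = 1747 + 1804 + 2390 + 2798 = 8739 billion.

$8,739 billion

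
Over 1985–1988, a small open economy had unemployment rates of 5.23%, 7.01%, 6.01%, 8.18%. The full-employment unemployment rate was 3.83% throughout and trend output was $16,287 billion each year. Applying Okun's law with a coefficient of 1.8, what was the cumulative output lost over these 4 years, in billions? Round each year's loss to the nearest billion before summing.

Year 1985: gap = -1.8 × (5.23 - 3.83) = -2.52%, loss ≈ 16287 × 2.52/100 ≈ 410.
Year 1986: gap = -1.8 × (7.01 - 3.83) = -5.724%, loss ≈ 16287 × 5.724/100 ≈ 932.
Year 1987: gap = -1.8 × (6.01 - 3.83) = -3.924%, loss ≈ 16287 × 3.924/100 ≈ 639.
Year 1988: gap = -1.8 × (8.18 - 3.83) = -7.83%, loss ≈ 16287 × 7.83/100 ≈ 1275.
Total lost output = 410 + 932 + 639 + 1275 = 3256 billion.

$3,256 billion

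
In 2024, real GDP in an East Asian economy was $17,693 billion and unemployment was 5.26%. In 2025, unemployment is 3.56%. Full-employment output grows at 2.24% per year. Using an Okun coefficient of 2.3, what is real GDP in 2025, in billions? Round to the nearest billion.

Δu = 3.56 - 5.26 = -1.7 points.
Okun's law (growth form): g_Y = g_Y* - β × Δu = 2.24 - 2.3 × (-1.70) = 2.24 + 3.91 = 6.15%.
Real GDP in the next year = 17693 × (1 + 6.15/100) = 17693 × 1.0615 ≈ 18781 billion.

$18,781 billion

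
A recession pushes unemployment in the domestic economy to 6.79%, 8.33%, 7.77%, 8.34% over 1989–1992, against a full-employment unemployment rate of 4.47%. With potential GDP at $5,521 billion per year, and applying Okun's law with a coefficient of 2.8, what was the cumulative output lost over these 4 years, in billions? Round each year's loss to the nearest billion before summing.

$2,064 billion

Year 1989: gap = -2.8 × (6.79 - 4.47) = -6.496%, loss ≈ 5521 × 6.496/100 ≈ 359.
Year 1990: gap = -2.8 × (8.33 - 4.47) = -10.808%, loss ≈ 5521 × 10.808/100 ≈ 597.
Year 1991: gap = -2.8 × (7.77 - 4.47) = -9.24%, loss ≈ 5521 × 9.24/100 ≈ 510.
Year 1992: gap = -2.8 × (8.34 - 4.47) = -10.836%, loss ≈ 5521 × 10.836/100 ≈ 598.
Total lost output = 359 + 597 + 510 + 598 = 2064 billion.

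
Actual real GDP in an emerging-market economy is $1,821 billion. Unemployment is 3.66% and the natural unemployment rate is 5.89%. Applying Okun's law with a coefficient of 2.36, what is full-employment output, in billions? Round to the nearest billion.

$1,730 billion

Unemployment gap = 3.66 - 5.89 = -2.23 points, so output gap = -2.36 × (-2.23) = 5.2628%.
Since Y = Y* × (1 + gap/100), Y* = 1821/1.052628 ≈ 1730 billion.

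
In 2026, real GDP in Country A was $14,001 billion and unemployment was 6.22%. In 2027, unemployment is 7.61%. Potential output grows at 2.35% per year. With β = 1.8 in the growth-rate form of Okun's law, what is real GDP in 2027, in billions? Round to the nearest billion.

$13,980 billion

Δu = 7.61 - 6.22 = 1.39 points.
Okun's law (growth form): g_Y = g_Y* - β × Δu = 2.35 - 1.8 × (1.39) = 2.35 - 2.502 = -0.152%.
Real GDP in the next year = 14001 × (1 - 0.152/100) = 14001 × 0.99848 ≈ 13980 billion.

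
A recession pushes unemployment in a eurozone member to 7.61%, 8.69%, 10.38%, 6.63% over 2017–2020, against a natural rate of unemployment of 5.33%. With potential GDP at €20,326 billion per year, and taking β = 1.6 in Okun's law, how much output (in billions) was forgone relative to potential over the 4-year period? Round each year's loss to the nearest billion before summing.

Year 2017: gap = -1.6 × (7.61 - 5.33) = -3.648%, loss ≈ 20326 × 3.648/100 ≈ 741.
Year 2018: gap = -1.6 × (8.69 - 5.33) = -5.376%, loss ≈ 20326 × 5.376/100 ≈ 1093.
Year 2019: gap = -1.6 × (10.38 - 5.33) = -8.08%, loss ≈ 20326 × 8.08/100 ≈ 1642.
Year 2020: gap = -1.6 × (6.63 - 5.33) = -2.08%, loss ≈ 20326 × 2.08/100 ≈ 423.
Total lost output = 741 + 1093 + 1642 + 423 = 3899 billion.

€3,899 billion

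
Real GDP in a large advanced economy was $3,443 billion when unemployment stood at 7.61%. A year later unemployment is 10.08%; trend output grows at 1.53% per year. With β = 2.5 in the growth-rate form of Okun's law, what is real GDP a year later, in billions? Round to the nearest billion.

$3,283 billion

Δu = 10.08 - 7.61 = 2.47 points.
Okun's law (growth form): g_Y = g_Y* - β × Δu = 1.53 - 2.5 × (2.47) = 1.53 - 6.175 = -4.645%.
Real GDP in the next year = 3443 × (1 - 4.645/100) = 3443 × 0.95355 ≈ 3283 billion.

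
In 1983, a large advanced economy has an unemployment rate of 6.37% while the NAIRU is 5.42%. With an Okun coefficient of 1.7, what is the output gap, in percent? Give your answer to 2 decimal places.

The unemployment gap is 6.37 - 5.42 = 0.95 percentage points.
Okun's law gives an output gap of -1.7 × 0.95 = -1.615%, i.e. 1.62% below potential.

-1.62%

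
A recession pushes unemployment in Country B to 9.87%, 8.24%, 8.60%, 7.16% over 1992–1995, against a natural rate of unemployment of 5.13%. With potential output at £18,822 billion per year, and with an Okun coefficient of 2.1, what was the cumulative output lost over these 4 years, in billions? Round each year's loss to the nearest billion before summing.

£5,277 billion

Year 1992: gap = -2.1 × (9.87 - 5.13) = -9.954%, loss ≈ 18822 × 9.954/100 ≈ 1874.
Year 1993: gap = -2.1 × (8.24 - 5.13) = -6.531%, loss ≈ 18822 × 6.531/100 ≈ 1229.
Year 1994: gap = -2.1 × (8.6 - 5.13) = -7.287%, loss ≈ 18822 × 7.287/100 ≈ 1372.
Year 1995: gap = -2.1 × (7.16 - 5.13) = -4.263%, loss ≈ 18822 × 4.263/100 ≈ 802.
Total lost output = 1874 + 1229 + 1372 + 802 = 5277 billion.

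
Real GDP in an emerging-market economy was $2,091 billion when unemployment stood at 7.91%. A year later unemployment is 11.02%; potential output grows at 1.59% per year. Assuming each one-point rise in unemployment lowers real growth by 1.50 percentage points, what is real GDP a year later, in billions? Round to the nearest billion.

Δu = 11.02 - 7.91 = 3.11 points.
Okun's law (growth form): g_Y = g_Y* - β × Δu = 1.59 - 1.50 × (3.11) = 1.59 - 4.665 = -3.075%.
Real GDP in the next year = 2091 × (1 - 3.075/100) = 2091 × 0.96925 ≈ 2027 billion.

$2,027 billion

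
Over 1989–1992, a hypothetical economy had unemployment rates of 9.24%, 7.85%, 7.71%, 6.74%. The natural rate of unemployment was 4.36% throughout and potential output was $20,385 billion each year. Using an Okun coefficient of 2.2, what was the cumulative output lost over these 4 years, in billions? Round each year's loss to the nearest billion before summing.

$6,323 billion

Year 1989: gap = -2.2 × (9.24 - 4.36) = -10.736%, loss ≈ 20385 × 10.736/100 ≈ 2189.
Year 1990: gap = -2.2 × (7.85 - 4.36) = -7.678%, loss ≈ 20385 × 7.678/100 ≈ 1565.
Year 1991: gap = -2.2 × (7.71 - 4.36) = -7.37%, loss ≈ 20385 × 7.37/100 ≈ 1502.
Year 1992: gap = -2.2 × (6.74 - 4.36) = -5.236%, loss ≈ 20385 × 5.236/100 ≈ 1067.
Total lost output = 2189 + 1565 + 1502 + 1067 = 6323 billion.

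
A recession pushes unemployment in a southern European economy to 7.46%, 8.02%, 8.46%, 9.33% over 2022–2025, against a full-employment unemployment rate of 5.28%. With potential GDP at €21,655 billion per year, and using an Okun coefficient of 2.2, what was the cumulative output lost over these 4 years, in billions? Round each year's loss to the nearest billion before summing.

Year 2022: gap = -2.2 × (7.46 - 5.28) = -4.796%, loss ≈ 21655 × 4.796/100 ≈ 1039.
Year 2023: gap = -2.2 × (8.02 - 5.28) = -6.028%, loss ≈ 21655 × 6.028/100 ≈ 1305.
Year 2024: gap = -2.2 × (8.46 - 5.28) = -6.996%, loss ≈ 21655 × 6.996/100 ≈ 1515.
Year 2025: gap = -2.2 × (9.33 - 5.28) = -8.91%, loss ≈ 21655 × 8.91/100 ≈ 1929.
Total lost output = 1039 + 1305 + 1515 + 1929 = 5788 billion.

€5,788 billion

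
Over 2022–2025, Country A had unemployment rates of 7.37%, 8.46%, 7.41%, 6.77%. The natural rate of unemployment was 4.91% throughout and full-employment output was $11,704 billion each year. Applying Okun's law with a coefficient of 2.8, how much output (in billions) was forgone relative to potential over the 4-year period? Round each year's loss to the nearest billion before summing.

Year 2022: gap = -2.8 × (7.37 - 4.91) = -6.888%, loss ≈ 11704 × 6.888/100 ≈ 806.
Year 2023: gap = -2.8 × (8.46 - 4.91) = -9.94%, loss ≈ 11704 × 9.94/100 ≈ 1163.
Year 2024: gap = -2.8 × (7.41 - 4.91) = -7%, loss ≈ 11704 × 7/100 ≈ 819.
Year 2025: gap = -2.8 × (6.77 - 4.91) = -5.208%, loss ≈ 11704 × 5.208/100 ≈ 610.
Total lost output = 806 + 1163 + 819 + 610 = 3398 billion.

$3,398 billion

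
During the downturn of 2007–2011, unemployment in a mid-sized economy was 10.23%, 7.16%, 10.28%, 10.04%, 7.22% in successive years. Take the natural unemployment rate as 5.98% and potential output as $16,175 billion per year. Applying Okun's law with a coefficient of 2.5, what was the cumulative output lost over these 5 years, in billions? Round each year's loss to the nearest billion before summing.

Year 2007: gap = -2.5 × (10.23 - 5.98) = -10.625%, loss ≈ 16175 × 10.625/100 ≈ 1719.
Year 2008: gap = -2.5 × (7.16 - 5.98) = -2.95%, loss ≈ 16175 × 2.95/100 ≈ 477.
Year 2009: gap = -2.5 × (10.28 - 5.98) = -10.75%, loss ≈ 16175 × 10.75/100 ≈ 1739.
Year 2010: gap = -2.5 × (10.04 - 5.98) = -10.15%, loss ≈ 16175 × 10.15/100 ≈ 1642.
Year 2011: gap = -2.5 × (7.22 - 5.98) = -3.1%, loss ≈ 16175 × 3.1/100 ≈ 501.
Total lost output = 1719 + 477 + 1739 + 1642 + 501 = 6078 billion.

$6,078 billion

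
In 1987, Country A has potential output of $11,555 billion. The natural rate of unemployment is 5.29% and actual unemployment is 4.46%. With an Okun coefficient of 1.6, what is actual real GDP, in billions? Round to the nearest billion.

$11,708 billion

Unemployment gap = 4.46 - 5.29 = -0.83 points, so the output gap is -1.6 × (-0.83) = 1.328%.
Actual GDP = 11555 × (1 + 1.328/100) = 11555 × 1.01328 ≈ 11708 billion.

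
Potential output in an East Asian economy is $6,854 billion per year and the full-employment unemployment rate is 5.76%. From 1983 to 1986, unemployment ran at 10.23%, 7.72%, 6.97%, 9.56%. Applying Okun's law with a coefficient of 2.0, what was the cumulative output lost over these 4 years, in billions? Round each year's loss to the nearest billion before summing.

Year 1983: gap = -2.0 × (10.23 - 5.76) = -8.94%, loss ≈ 6854 × 8.94/100 ≈ 613.
Year 1984: gap = -2.0 × (7.72 - 5.76) = -3.92%, loss ≈ 6854 × 3.92/100 ≈ 269.
Year 1985: gap = -2.0 × (6.97 - 5.76) = -2.42%, loss ≈ 6854 × 2.42/100 ≈ 166.
Year 1986: gap = -2.0 × (9.56 - 5.76) = -7.6%, loss ≈ 6854 × 7.6/100 ≈ 521.
Total lost output = 613 + 269 + 166 + 521 = 1569 billion.

$1,569 billion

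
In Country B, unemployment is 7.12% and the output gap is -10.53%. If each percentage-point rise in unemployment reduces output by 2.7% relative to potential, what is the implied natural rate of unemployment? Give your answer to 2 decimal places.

3.22%

From Okun's law, u - u* = -(output gap)/β = -(-10.53)/2.7 = 3.9 points.
So u* = 7.12 - 3.9 = 3.22%.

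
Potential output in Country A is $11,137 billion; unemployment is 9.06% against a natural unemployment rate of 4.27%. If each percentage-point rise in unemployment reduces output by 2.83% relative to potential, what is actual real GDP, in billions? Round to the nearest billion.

Unemployment gap = 9.06 - 4.27 = 4.79 points, so the output gap is -2.83 × 4.79 = -13.5557%.
Actual GDP = 11137 × (1 - 13.5557/100) = 11137 × 0.864443 ≈ 9627 billion.

$9,627 billion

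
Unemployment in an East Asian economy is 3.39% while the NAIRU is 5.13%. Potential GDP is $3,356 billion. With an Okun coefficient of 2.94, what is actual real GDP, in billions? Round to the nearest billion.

$3,528 billion

Unemployment gap = 3.39 - 5.13 = -1.74 points, so the output gap is -2.94 × (-1.74) = 5.1156%.
Actual GDP = 3356 × (1 + 5.1156/100) = 3356 × 1.051156 ≈ 3528 billion.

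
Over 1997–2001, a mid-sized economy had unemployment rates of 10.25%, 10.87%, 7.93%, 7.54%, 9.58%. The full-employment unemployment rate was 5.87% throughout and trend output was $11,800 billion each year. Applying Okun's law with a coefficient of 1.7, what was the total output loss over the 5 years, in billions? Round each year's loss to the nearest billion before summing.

$3,374 billion

Year 1997: gap = -1.7 × (10.25 - 5.87) = -7.446%, loss ≈ 11800 × 7.446/100 ≈ 879.
Year 1998: gap = -1.7 × (10.87 - 5.87) = -8.5%, loss ≈ 11800 × 8.5/100 ≈ 1003.
Year 1999: gap = -1.7 × (7.93 - 5.87) = -3.502%, loss ≈ 11800 × 3.502/100 ≈ 413.
Year 2000: gap = -1.7 × (7.54 - 5.87) = -2.839%, loss ≈ 11800 × 2.839/100 ≈ 335.
Year 2001: gap = -1.7 × (9.58 - 5.87) = -6.307%, loss ≈ 11800 × 6.307/100 ≈ 744.
Total lost output = 879 + 1003 + 413 + 335 + 744 = 3374 billion.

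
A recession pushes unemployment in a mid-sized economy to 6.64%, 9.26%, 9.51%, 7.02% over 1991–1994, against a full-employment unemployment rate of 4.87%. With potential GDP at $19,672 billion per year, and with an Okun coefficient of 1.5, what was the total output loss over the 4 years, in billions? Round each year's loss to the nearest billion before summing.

$3,820 billion

Year 1991: gap = -1.5 × (6.64 - 4.87) = -2.655%, loss ≈ 19672 × 2.655/100 ≈ 522.
Year 1992: gap = -1.5 × (9.26 - 4.87) = -6.585%, loss ≈ 19672 × 6.585/100 ≈ 1295.
Year 1993: gap = -1.5 × (9.51 - 4.87) = -6.96%, loss ≈ 19672 × 6.96/100 ≈ 1369.
Year 1994: gap = -1.5 × (7.02 - 4.87) = -3.225%, loss ≈ 19672 × 3.225/100 ≈ 634.
Total lost output = 522 + 1295 + 1369 + 634 = 3820 billion.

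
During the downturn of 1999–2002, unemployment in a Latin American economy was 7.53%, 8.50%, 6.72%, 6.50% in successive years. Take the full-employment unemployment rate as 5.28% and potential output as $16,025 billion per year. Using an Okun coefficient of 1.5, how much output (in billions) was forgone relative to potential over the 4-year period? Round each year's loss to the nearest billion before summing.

Year 1999: gap = -1.5 × (7.53 - 5.28) = -3.375%, loss ≈ 16025 × 3.375/100 ≈ 541.
Year 2000: gap = -1.5 × (8.5 - 5.28) = -4.83%, loss ≈ 16025 × 4.83/100 ≈ 774.
Year 2001: gap = -1.5 × (6.72 - 5.28) = -2.16%, loss ≈ 16025 × 2.16/100 ≈ 346.
Year 2002: gap = -1.5 × (6.5 - 5.28) = -1.83%, loss ≈ 16025 × 1.83/100 ≈ 293.
Total lost output = 541 + 774 + 346 + 293 = 1954 billion.

$1,954 billion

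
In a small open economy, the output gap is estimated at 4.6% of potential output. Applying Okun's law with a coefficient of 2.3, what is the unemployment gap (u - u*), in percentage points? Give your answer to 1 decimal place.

Okun's law: output gap = -β × (u - u*), so u - u* = -(output gap)/β.
u - u* = -(4.6)/2.3 = -2 percentage points.

-2.0 percentage points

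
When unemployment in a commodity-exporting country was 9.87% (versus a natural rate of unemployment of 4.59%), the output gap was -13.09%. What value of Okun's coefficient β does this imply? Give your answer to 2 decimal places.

β ≈ 2.48

Okun's law: output gap = -β × (u - u*).
-13.09 = -β × (9.87 - 4.59) = -β × 5.28, so β = 13.09/5.28 = 2.48.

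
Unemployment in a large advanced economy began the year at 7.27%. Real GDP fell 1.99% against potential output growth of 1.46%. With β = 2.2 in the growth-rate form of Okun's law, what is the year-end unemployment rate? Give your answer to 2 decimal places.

8.84%

Growth-rate Okun's law: g_Y = g_Y* - β × Δu, so Δu = (g_Y* - g_Y)/β.
Δu = (1.46 + 1.99)/2.2 = 3.45/2.2 = 1.57 percentage points.
Year-end unemployment = 7.27 + 1.57 = 8.84%.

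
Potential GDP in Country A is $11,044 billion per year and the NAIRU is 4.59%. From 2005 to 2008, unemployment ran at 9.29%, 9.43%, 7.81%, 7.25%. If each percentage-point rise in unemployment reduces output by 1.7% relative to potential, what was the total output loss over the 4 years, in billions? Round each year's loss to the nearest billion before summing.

Year 2005: gap = -1.7 × (9.29 - 4.59) = -7.99%, loss ≈ 11044 × 7.99/100 ≈ 882.
Year 2006: gap = -1.7 × (9.43 - 4.59) = -8.228%, loss ≈ 11044 × 8.228/100 ≈ 909.
Year 2007: gap = -1.7 × (7.81 - 4.59) = -5.474%, loss ≈ 11044 × 5.474/100 ≈ 605.
Year 2008: gap = -1.7 × (7.25 - 4.59) = -4.522%, loss ≈ 11044 × 4.522/100 ≈ 499.
Total lost output = 882 + 909 + 605 + 499 = 2895 billion.

$2,895 billion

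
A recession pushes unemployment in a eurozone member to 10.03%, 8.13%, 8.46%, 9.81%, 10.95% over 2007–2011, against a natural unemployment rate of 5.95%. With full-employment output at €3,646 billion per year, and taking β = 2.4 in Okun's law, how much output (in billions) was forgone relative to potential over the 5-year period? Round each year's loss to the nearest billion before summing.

Year 2007: gap = -2.4 × (10.03 - 5.95) = -9.792%, loss ≈ 3646 × 9.792/100 ≈ 357.
Year 2008: gap = -2.4 × (8.13 - 5.95) = -5.232%, loss ≈ 3646 × 5.232/100 ≈ 191.
Year 2009: gap = -2.4 × (8.46 - 5.95) = -6.024%, loss ≈ 3646 × 6.024/100 ≈ 220.
Year 2010: gap = -2.4 × (9.81 - 5.95) = -9.264%, loss ≈ 3646 × 9.264/100 ≈ 338.
Year 2011: gap = -2.4 × (10.95 - 5.95) = -12%, loss ≈ 3646 × 12/100 ≈ 438.
Total lost output = 357 + 191 + 220 + 338 + 438 = 1544 billion.

€1,544 billion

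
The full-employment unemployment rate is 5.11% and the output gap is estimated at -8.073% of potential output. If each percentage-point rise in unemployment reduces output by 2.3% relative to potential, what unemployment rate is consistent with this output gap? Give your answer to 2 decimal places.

From Okun's law, u - u* = -(output gap)/β = -(-8.073)/2.3 = 3.51 points.
So u = 5.11 + 3.51 = 8.62%.

8.62%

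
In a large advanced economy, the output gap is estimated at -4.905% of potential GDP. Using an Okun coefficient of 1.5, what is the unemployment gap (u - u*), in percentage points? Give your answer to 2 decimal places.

3.27 percentage points

Okun's law: output gap = -β × (u - u*), so u - u* = -(output gap)/β.
u - u* = -(-4.905)/1.5 = 3.27 percentage points.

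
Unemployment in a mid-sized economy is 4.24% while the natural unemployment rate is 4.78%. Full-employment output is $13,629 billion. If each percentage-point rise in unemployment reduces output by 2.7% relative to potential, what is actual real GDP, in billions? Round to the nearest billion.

$13,828 billion

Unemployment gap = 4.24 - 4.78 = -0.54 points, so the output gap is -2.7 × (-0.54) = 1.458%.
Actual GDP = 13629 × (1 + 1.458/100) = 13629 × 1.01458 ≈ 13828 billion.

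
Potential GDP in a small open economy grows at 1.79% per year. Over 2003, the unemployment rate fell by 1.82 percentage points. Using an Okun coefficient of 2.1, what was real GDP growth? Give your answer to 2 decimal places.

5.61%

Growth-rate Okun's law: g_Y = g_Y* - β × Δu.
g_Y = 1.79 - 2.1 × (-1.82) = 1.79 + 3.822 = 5.612%, i.e. 5.61% to 2 d.p.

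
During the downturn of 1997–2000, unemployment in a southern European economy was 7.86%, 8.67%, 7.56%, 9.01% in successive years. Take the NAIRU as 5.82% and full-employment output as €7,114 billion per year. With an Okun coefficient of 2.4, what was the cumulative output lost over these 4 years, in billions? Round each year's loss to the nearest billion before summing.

€1,677 billion

Year 1997: gap = -2.4 × (7.86 - 5.82) = -4.896%, loss ≈ 7114 × 4.896/100 ≈ 348.
Year 1998: gap = -2.4 × (8.67 - 5.82) = -6.84%, loss ≈ 7114 × 6.84/100 ≈ 487.
Year 1999: gap = -2.4 × (7.56 - 5.82) = -4.176%, loss ≈ 7114 × 4.176/100 ≈ 297.
Year 2000: gap = -2.4 × (9.01 - 5.82) = -7.656%, loss ≈ 7114 × 7.656/100 ≈ 545.
Total lost output = 348 + 487 + 297 + 545 = 1677 billion.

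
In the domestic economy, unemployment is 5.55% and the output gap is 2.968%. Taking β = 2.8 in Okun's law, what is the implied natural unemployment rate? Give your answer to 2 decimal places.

From Okun's law, u - u* = -(output gap)/β = -(2.968)/2.8 = -1.06 points.
So u* = 5.55 + 1.06 = 6.61%.

6.61%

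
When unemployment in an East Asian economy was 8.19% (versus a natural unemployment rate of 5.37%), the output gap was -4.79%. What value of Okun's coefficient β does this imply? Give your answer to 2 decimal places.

Okun's law: output gap = -β × (u - u*).
-4.79 = -β × (8.19 - 5.37) = -β × 2.82, so β = 4.79/2.82 = 1.70.

β ≈ 1.70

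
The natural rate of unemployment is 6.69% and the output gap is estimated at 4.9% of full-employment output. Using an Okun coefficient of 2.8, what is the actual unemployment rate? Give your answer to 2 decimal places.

From Okun's law, u - u* = -(output gap)/β = -(4.9)/2.8 = -1.75 points.
So u = 6.69 - 1.75 = 4.94%.

4.94%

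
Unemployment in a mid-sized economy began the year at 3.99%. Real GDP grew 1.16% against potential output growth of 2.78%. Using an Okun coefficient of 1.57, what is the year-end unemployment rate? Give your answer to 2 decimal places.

5.02%

Growth-rate Okun's law: g_Y = g_Y* - β × Δu, so Δu = (g_Y* - g_Y)/β.
Δu = (2.78 - 1.16)/1.57 = 1.62/1.57 = 1.03 percentage points.
Year-end unemployment = 3.99 + 1.03 = 5.02%.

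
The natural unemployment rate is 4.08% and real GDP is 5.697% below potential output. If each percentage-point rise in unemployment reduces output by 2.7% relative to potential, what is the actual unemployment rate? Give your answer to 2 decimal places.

6.19%

From Okun's law, u - u* = -(output gap)/β = -(-5.697)/2.7 = 2.11 points.
So u = 4.08 + 2.11 = 6.19%.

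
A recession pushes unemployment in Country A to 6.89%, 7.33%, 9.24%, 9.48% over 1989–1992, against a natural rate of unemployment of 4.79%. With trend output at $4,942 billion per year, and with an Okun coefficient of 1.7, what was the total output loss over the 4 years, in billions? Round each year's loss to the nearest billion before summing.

Year 1989: gap = -1.7 × (6.89 - 4.79) = -3.57%, loss ≈ 4942 × 3.57/100 ≈ 176.
Year 1990: gap = -1.7 × (7.33 - 4.79) = -4.318%, loss ≈ 4942 × 4.318/100 ≈ 213.
Year 1991: gap = -1.7 × (9.24 - 4.79) = -7.565%, loss ≈ 4942 × 7.565/100 ≈ 374.
Year 1992: gap = -1.7 × (9.48 - 4.79) = -7.973%, loss ≈ 4942 × 7.973/100 ≈ 394.
Total lost output = 176 + 213 + 374 + 394 = 1157 billion.

$1,157 billion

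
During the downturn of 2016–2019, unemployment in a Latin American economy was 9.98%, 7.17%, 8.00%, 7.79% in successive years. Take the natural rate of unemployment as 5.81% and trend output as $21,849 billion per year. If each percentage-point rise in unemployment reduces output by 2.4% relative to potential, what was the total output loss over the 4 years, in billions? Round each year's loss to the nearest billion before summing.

Year 2016: gap = -2.4 × (9.98 - 5.81) = -10.008%, loss ≈ 21849 × 10.008/100 ≈ 2187.
Year 2017: gap = -2.4 × (7.17 - 5.81) = -3.264%, loss ≈ 21849 × 3.264/100 ≈ 713.
Year 2018: gap = -2.4 × (8 - 5.81) = -5.256%, loss ≈ 21849 × 5.256/100 ≈ 1148.
Year 2019: gap = -2.4 × (7.79 - 5.81) = -4.752%, loss ≈ 21849 × 4.752/100 ≈ 1038.
Total lost output = 2187 + 713 + 1148 + 1038 = 5086 billion.

$5,086 billion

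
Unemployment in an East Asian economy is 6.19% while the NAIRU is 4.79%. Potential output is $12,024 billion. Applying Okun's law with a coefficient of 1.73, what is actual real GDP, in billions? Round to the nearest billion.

$11,733 billion

Unemployment gap = 6.19 - 4.79 = 1.4 points, so the output gap is -1.73 × 1.4 = -2.422%.
Actual GDP = 12024 × (1 - 2.422/100) = 12024 × 0.97578 ≈ 11733 billion.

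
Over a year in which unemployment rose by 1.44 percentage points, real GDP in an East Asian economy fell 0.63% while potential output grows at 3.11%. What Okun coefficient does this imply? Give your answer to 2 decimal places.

Growth form: g_Y = g_Y* - β × Δu, so β = (g_Y* - g_Y)/Δu.
β = (3.11 + 0.63)/1.44 = 3.74/1.44 = 2.60.

β ≈ 2.60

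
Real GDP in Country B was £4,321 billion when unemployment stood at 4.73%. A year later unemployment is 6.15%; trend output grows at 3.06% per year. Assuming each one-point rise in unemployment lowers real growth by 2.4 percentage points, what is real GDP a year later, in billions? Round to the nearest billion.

£4,306 billion

Δu = 6.15 - 4.73 = 1.42 points.
Okun's law (growth form): g_Y = g_Y* - β × Δu = 3.06 - 2.4 × (1.42) = 3.06 - 3.408 = -0.348%.
Real GDP in the next year = 4321 × (1 - 0.348/100) = 4321 × 0.99652 ≈ 4306 billion.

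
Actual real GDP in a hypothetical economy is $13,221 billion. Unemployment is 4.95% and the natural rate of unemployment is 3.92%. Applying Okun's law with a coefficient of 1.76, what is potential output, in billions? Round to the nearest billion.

Unemployment gap = 4.95 - 3.92 = 1.03 points, so output gap = -1.76 × 1.03 = -1.8128%.
Since Y = Y* × (1 + gap/100), Y* = 13221/0.981872 ≈ 13465 billion.

$13,465 billion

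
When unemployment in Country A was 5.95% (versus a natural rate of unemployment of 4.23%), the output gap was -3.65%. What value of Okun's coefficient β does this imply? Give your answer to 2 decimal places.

β ≈ 2.12

Okun's law: output gap = -β × (u - u*).
-3.65 = -β × (5.95 - 4.23) = -β × 1.72, so β = 3.65/1.72 = 2.12.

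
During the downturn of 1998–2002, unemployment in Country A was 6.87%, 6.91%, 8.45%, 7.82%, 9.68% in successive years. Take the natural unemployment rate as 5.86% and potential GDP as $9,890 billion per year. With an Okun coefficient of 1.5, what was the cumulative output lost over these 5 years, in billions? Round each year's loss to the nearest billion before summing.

$1,548 billion

Year 1998: gap = -1.5 × (6.87 - 5.86) = -1.515%, loss ≈ 9890 × 1.515/100 ≈ 150.
Year 1999: gap = -1.5 × (6.91 - 5.86) = -1.575%, loss ≈ 9890 × 1.575/100 ≈ 156.
Year 2000: gap = -1.5 × (8.45 - 5.86) = -3.885%, loss ≈ 9890 × 3.885/100 ≈ 384.
Year 2001: gap = -1.5 × (7.82 - 5.86) = -2.94%, loss ≈ 9890 × 2.94/100 ≈ 291.
Year 2002: gap = -1.5 × (9.68 - 5.86) = -5.73%, loss ≈ 9890 × 5.73/100 ≈ 567.
Total lost output = 150 + 156 + 384 + 291 + 567 = 1548 billion.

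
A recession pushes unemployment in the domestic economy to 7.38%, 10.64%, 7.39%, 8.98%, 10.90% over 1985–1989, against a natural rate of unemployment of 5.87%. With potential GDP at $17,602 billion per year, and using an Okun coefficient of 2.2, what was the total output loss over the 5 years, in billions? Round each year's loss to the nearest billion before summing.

$6,173 billion

Year 1985: gap = -2.2 × (7.38 - 5.87) = -3.322%, loss ≈ 17602 × 3.322/100 ≈ 585.
Year 1986: gap = -2.2 × (10.64 - 5.87) = -10.494%, loss ≈ 17602 × 10.494/100 ≈ 1847.
Year 1987: gap = -2.2 × (7.39 - 5.87) = -3.344%, loss ≈ 17602 × 3.344/100 ≈ 589.
Year 1988: gap = -2.2 × (8.98 - 5.87) = -6.842%, loss ≈ 17602 × 6.842/100 ≈ 1204.
Year 1989: gap = -2.2 × (10.9 - 5.87) = -11.066%, loss ≈ 17602 × 11.066/100 ≈ 1948.
Total lost output = 585 + 1847 + 589 + 1204 + 1948 = 6173 billion.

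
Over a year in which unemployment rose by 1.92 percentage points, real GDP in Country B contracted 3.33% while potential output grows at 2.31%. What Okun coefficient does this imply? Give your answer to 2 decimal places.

Growth form: g_Y = g_Y* - β × Δu, so β = (g_Y* - g_Y)/Δu.
β = (2.31 + 3.33)/1.92 = 5.64/1.92 = 2.94.

β ≈ 2.94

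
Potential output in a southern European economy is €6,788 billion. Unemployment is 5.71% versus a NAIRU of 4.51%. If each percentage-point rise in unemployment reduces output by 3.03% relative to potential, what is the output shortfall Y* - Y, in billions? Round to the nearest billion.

€247 billion

Output gap = -3.03 × (5.71 - 4.51) = -3.03 × 1.2 = -3.636%.
Actual GDP ≈ 6788 × 0.96364 ≈ 6541 billion, so the shortfall is 6788 - 6541 = 247 billion.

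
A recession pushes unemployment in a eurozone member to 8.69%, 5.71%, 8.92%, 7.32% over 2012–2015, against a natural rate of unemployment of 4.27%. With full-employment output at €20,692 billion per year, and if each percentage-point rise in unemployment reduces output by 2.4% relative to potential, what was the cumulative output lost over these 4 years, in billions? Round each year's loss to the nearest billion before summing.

Year 2012: gap = -2.4 × (8.69 - 4.27) = -10.608%, loss ≈ 20692 × 10.608/100 ≈ 2195.
Year 2013: gap = -2.4 × (5.71 - 4.27) = -3.456%, loss ≈ 20692 × 3.456/100 ≈ 715.
Year 2014: gap = -2.4 × (8.92 - 4.27) = -11.16%, loss ≈ 20692 × 11.16/100 ≈ 2309.
Year 2015: gap = -2.4 × (7.32 - 4.27) = -7.32%, loss ≈ 20692 × 7.32/100 ≈ 1515.
Total lost output = 2195 + 715 + 2309 + 1515 = 6734 billion.

€6,734 billion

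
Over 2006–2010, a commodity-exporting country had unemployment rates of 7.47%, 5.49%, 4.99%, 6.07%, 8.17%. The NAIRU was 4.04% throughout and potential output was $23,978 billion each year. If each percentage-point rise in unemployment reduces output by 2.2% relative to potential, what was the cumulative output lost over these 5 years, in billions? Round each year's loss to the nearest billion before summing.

$6,325 billion

Year 2006: gap = -2.2 × (7.47 - 4.04) = -7.546%, loss ≈ 23978 × 7.546/100 ≈ 1809.
Year 2007: gap = -2.2 × (5.49 - 4.04) = -3.19%, loss ≈ 23978 × 3.19/100 ≈ 765.
Year 2008: gap = -2.2 × (4.99 - 4.04) = -2.09%, loss ≈ 23978 × 2.09/100 ≈ 501.
Year 2009: gap = -2.2 × (6.07 - 4.04) = -4.466%, loss ≈ 23978 × 4.466/100 ≈ 1071.
Year 2010: gap = -2.2 × (8.17 - 4.04) = -9.086%, loss ≈ 23978 × 9.086/100 ≈ 2179.
Total lost output = 1809 + 765 + 501 + 1071 + 2179 = 6325 billion.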